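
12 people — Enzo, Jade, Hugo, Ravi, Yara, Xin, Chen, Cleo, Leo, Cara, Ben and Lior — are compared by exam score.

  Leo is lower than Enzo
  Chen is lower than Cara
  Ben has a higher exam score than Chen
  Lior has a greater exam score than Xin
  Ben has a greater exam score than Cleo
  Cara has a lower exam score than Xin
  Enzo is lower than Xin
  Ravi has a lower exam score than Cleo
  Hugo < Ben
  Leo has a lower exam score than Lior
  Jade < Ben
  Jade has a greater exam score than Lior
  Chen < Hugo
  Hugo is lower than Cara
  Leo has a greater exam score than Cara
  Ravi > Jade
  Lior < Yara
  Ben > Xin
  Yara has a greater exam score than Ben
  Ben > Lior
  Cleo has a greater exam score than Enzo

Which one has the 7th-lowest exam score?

The consecutive relations fix a unique order: Chen < Hugo < Cara < Leo < Enzo < Xin < Lior < Jade < Ravi < Cleo < Ben < Yara.
Counting 7 from the smallest end gives Lior.

Lior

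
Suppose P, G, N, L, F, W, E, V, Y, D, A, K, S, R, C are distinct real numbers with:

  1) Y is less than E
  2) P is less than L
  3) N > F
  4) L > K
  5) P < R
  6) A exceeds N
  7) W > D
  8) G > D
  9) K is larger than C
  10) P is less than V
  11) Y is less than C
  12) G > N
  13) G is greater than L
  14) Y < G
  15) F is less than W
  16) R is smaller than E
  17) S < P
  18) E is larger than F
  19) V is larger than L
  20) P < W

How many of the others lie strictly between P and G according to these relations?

Chaining upward from P reaches: R, E, W, L, V.
Chaining downward from G reaches: Y, S, F, C, N, D, K, L.
Strictly between P and G are those in both lists: L — 1 element.

1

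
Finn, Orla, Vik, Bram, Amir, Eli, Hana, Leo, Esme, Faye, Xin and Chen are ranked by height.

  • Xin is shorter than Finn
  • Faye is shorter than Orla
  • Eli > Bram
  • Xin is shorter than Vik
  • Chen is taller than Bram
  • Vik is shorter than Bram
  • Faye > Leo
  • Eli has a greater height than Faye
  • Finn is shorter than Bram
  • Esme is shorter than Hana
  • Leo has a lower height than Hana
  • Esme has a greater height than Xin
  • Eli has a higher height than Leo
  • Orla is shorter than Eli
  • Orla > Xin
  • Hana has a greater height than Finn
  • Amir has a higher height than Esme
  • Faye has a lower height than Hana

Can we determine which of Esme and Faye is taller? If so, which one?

Following every chain through Esme: above Esme we get Amir, Hana; below Esme we get Xin.
Faye is not reached, and no chain runs the other way from Faye to Esme.
So the given relations leave the order of Esme and Faye undetermined.

undetermined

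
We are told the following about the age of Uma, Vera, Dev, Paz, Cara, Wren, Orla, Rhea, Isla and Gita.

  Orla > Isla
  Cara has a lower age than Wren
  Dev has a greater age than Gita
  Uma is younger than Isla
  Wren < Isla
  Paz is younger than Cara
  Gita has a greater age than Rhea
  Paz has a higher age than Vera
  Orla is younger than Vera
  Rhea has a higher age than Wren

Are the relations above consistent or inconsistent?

inconsistent

Chaining the given relations yields Isla < Orla < Vera < Paz < Cara < Wren, so Isla < Wren. But one relation states Wren < Isla. These cannot both hold.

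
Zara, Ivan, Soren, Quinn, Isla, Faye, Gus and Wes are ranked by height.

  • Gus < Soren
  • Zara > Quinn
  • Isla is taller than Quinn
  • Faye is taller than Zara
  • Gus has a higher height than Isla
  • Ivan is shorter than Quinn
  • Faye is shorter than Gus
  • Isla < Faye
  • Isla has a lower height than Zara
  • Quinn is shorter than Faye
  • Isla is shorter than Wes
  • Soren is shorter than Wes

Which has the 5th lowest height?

Chaining the given pairs: Ivan < Quinn < Isla < Zara < Faye < Gus < Soren < Wes.
Counting 5 from the smallest end gives Faye.

Faye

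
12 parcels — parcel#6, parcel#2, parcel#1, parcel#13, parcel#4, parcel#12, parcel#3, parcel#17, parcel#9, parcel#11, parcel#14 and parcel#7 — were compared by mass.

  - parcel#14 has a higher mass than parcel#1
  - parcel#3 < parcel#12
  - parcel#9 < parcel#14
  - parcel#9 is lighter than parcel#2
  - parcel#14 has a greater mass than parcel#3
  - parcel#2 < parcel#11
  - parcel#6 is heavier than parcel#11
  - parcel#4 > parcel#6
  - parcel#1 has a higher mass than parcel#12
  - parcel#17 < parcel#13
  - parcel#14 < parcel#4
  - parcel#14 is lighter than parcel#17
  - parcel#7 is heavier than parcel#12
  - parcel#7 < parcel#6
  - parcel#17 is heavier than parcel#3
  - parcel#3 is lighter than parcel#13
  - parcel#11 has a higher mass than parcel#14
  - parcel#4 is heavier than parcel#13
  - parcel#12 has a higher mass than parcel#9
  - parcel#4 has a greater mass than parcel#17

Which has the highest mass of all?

Chaining downward from parcel#4: directly below it, parcel#14, parcel#17, parcel#6, parcel#13; then parcel#3, parcel#9, parcel#1, parcel#7, parcel#11; then parcel#12, parcel#2.
That covers every other element, and nothing is given above parcel#4, so parcel#4 is the highest mass.

parcel#4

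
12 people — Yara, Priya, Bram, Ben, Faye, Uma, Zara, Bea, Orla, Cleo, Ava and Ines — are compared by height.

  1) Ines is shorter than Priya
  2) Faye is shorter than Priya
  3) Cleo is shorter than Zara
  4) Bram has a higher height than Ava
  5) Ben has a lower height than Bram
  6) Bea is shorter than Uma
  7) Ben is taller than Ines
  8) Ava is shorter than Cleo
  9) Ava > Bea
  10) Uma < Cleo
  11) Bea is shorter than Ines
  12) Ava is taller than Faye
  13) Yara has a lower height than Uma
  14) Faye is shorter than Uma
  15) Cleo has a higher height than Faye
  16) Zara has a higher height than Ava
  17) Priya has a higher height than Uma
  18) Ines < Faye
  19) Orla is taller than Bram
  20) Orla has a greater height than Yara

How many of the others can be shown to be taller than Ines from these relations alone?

Directly above Ines: Faye, Ben, Priya.
One step further: Ava, Uma, Bram, Cleo (7 so far).
One step further: Orla, Zara (9 so far).
Nothing else is reachable above Ines; 9 in all.

9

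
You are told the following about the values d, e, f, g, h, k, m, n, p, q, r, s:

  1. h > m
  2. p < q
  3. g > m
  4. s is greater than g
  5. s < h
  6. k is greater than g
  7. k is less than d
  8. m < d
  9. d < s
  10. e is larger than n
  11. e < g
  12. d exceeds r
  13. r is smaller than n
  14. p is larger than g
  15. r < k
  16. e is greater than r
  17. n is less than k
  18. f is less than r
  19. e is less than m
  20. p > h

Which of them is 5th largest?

Chaining the given pairs: f < r < n < e < m < g < k < d < s < h < p < q.
Counting 5 from the largest end gives d.

d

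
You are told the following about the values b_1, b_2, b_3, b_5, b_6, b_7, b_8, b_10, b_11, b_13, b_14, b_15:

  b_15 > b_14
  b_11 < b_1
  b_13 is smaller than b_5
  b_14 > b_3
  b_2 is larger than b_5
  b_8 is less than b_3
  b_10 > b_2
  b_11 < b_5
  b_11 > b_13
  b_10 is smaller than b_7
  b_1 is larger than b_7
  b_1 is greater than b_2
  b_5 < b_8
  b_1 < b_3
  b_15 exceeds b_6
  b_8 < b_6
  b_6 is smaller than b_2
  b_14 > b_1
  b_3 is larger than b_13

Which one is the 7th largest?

b_2

Chaining the given pairs: b_13 < b_11 < b_5 < b_8 < b_6 < b_2 < b_10 < b_7 < b_1 < b_3 < b_14 < b_15.
Counting 7 from the largest end gives b_2.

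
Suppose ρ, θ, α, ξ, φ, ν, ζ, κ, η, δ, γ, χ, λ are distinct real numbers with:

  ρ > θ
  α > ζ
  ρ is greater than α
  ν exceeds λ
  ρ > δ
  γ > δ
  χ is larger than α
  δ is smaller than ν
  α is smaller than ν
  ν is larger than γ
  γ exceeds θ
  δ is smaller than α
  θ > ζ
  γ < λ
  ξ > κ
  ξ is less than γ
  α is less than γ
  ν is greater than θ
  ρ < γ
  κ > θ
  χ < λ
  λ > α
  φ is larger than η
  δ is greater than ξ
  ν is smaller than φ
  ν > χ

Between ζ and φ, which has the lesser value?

ζ

Following the relations from ζ: ζ < θ < κ < ξ < δ < ρ < γ < λ < ν < φ.
So ζ < φ; ζ is the smaller of the two.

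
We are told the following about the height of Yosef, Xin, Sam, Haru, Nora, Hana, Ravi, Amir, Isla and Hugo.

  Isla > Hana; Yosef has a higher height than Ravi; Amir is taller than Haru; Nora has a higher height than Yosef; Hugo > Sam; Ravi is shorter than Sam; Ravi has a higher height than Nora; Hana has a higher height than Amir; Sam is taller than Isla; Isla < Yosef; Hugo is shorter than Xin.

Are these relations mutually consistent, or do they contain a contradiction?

inconsistent

We have Ravi < Yosef stated directly, yet also Yosef < Nora < Ravi by chaining the others — so Yosef < Ravi. Contradiction.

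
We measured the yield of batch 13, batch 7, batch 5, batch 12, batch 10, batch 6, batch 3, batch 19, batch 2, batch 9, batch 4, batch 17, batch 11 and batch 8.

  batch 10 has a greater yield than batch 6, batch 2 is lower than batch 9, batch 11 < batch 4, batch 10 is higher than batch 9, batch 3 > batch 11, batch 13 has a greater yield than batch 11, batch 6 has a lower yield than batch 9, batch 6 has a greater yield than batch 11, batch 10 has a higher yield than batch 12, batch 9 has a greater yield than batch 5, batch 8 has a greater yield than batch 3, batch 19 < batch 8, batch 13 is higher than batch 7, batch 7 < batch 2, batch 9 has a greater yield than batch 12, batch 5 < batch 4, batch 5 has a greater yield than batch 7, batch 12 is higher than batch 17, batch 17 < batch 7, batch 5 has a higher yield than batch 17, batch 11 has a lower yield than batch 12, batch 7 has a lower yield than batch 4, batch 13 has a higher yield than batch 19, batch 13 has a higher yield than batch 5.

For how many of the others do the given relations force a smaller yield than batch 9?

The elements the relations force below batch 9 are batch 11, batch 6, batch 17, batch 7, batch 5, batch 2, batch 12 — no chain reaches any other.
That is 7.

7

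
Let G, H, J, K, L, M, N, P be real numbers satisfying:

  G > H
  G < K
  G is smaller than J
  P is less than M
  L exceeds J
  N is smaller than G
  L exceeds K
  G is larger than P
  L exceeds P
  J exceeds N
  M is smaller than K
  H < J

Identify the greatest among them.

Chaining downward from L: directly below it, P, K, J; then H, N, M, G.
That covers every other element, and nothing is given above L, so L is the greatest.

L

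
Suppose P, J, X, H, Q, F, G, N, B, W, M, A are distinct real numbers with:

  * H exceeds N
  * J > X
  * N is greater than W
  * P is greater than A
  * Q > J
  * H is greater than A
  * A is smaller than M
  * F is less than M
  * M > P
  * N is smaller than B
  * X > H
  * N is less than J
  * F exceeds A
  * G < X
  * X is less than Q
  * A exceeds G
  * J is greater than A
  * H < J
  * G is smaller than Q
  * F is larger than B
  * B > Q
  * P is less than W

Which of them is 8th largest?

Chaining the given pairs: G < A < P < W < N < H < X < J < Q < B < F < M.
The 8th largest is N.

N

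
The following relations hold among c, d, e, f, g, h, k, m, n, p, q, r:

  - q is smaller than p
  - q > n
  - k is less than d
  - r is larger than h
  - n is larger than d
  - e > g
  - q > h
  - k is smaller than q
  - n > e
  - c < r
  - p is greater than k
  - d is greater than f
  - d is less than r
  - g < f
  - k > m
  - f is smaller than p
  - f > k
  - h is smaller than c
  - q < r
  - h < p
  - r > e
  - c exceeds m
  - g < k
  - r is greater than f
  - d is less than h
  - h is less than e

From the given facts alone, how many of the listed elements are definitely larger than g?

10

Directly above g: k, f, e.
One step further: d, n, q, p, r (8 so far).
One step further: h (9 so far).
One step further: c (10 so far).
Nothing else is reachable above g; 10 in all.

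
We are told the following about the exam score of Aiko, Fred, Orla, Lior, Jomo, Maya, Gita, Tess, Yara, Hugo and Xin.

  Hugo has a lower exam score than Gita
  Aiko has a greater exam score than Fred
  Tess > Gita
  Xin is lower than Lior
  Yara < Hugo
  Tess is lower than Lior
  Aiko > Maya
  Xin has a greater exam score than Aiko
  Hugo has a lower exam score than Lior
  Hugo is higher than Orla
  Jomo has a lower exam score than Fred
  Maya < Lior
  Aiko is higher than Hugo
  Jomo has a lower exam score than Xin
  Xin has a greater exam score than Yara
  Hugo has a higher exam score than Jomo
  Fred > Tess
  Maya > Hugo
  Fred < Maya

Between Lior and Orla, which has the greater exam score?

Orla < Hugo and Hugo < Gita give Orla < Gita.
With Gita < Tess: Orla < Hugo < Gita < Tess.
With Tess < Fred: Orla < Hugo < Gita < Tess < Fred.
With Fred < Maya: Orla < Hugo < Gita < Tess < Fred < Maya.
Then Maya < Aiko extends the chain to Aiko.
Then Aiko < Xin extends the chain to Xin.
With Xin < Lior: Orla < Hugo < Gita < Tess < Fred < Maya < Aiko < Xin < Lior.
So Orla < Lior; Lior is the higher of the two.

Lior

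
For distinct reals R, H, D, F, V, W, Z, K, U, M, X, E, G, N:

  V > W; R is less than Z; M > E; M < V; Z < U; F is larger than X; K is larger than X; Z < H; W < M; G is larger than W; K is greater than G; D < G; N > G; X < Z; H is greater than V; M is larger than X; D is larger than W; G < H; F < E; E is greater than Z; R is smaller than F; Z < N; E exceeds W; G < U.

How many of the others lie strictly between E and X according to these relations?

2

Chaining upward from X reaches: F, Z, N, M, U, V, K, H.
Chaining downward from E reaches: W, R, F, Z.
Strictly between X and E are those in both lists: F, Z — 2 elements.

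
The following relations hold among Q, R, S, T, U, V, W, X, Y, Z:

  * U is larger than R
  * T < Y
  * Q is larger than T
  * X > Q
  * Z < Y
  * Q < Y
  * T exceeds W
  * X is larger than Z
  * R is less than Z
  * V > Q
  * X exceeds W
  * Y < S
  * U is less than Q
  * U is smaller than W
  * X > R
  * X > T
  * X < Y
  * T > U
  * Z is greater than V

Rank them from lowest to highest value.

The consecutive links are each given: R < U; U < W; W < T; T < Q; Q < V; V < Z; Z < X; X < Y; Y < S.

R < U < W < T < Q < V < Z < X < Y < S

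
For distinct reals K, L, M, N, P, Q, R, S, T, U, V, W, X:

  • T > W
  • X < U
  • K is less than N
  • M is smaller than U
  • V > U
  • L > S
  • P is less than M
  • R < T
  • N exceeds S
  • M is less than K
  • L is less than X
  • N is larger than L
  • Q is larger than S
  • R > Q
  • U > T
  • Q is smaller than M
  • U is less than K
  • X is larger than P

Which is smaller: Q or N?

Q

Following the relations from Q: Q < R < T < U < K < N.
So Q < N; Q is the smaller of the two.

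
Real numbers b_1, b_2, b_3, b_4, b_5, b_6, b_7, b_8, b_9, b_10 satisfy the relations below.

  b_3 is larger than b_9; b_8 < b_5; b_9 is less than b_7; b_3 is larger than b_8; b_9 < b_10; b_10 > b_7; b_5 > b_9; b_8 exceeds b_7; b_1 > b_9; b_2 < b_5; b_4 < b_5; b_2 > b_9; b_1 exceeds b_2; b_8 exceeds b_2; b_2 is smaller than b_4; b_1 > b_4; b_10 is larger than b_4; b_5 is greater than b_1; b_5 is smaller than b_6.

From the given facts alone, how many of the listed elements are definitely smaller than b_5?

6

Directly below b_5: b_9, b_2, b_8, b_4, b_1.
One step further: b_7 (6 so far).
Nothing else is reachable below b_5; 6 in all.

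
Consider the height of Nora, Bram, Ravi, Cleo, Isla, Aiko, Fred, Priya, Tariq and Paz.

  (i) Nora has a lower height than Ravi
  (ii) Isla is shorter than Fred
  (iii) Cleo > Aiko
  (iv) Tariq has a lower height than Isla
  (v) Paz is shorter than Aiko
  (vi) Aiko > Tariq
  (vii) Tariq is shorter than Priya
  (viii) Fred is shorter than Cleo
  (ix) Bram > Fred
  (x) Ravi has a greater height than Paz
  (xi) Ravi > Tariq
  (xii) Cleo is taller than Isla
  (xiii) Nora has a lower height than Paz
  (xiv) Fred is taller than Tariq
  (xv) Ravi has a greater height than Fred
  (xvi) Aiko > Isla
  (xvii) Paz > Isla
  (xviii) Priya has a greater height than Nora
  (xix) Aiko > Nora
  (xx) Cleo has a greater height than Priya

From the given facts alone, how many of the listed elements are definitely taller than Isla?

6

The elements the relations force above Isla are Paz, Fred, Ravi, Aiko, Bram, Cleo — no chain reaches any other.
That is 6.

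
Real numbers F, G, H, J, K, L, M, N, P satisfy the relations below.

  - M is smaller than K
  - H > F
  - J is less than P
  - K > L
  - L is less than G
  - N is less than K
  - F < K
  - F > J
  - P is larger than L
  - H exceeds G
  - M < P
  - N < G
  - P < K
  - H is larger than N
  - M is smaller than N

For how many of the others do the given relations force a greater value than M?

Directly above M: N, P, K.
One step further: G, H (5 so far).
Nothing else is reachable above M; 5 in all.

5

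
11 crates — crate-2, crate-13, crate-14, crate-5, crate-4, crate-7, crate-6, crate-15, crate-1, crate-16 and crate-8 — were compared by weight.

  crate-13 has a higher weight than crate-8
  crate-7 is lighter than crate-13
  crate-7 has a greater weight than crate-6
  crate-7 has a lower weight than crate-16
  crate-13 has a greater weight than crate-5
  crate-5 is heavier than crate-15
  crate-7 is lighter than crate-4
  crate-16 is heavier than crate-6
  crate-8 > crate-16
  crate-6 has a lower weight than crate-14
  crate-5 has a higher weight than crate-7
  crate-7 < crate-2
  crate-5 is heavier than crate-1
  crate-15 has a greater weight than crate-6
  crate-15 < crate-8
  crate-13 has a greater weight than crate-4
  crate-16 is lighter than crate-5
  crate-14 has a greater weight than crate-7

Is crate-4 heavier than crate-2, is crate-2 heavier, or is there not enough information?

Following every chain through crate-4: above crate-4 we get crate-13; below crate-4 we get crate-6, crate-7.
crate-2 is not reached, and no chain runs the other way from crate-2 to crate-4.
So the given relations leave the order of crate-4 and crate-2 undetermined.

undetermined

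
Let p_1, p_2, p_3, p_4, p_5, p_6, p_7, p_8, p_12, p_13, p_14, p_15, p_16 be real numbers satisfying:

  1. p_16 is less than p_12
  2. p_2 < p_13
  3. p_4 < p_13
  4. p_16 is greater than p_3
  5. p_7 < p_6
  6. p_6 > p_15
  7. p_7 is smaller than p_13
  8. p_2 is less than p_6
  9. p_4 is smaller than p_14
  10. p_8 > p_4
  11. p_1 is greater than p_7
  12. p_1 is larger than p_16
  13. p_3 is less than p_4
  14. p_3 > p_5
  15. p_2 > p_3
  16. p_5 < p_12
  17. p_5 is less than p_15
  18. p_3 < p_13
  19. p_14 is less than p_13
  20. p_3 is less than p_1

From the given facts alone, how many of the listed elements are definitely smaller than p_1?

Directly below p_1: p_3, p_7, p_16.
One step further: p_5 (4 so far).
Nothing else is reachable below p_1; 4 in all.

4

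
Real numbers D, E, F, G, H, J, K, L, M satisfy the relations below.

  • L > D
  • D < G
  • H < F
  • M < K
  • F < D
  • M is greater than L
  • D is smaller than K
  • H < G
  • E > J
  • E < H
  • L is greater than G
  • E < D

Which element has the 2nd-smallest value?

Piecing the relations together gives one ordering: J < E < H < F < D < G < L < M < K.
The 2nd smallest is E.

E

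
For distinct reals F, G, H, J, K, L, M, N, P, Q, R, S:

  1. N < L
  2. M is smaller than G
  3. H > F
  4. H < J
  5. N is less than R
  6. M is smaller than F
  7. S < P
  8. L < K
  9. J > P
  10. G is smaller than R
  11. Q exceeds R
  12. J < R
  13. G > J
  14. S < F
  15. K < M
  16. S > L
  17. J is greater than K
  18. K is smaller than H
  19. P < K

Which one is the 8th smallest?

Piecing the relations together gives one ordering: N < L < S < P < K < M < F < H < J < G < R < Q.
The 8th smallest is H.

H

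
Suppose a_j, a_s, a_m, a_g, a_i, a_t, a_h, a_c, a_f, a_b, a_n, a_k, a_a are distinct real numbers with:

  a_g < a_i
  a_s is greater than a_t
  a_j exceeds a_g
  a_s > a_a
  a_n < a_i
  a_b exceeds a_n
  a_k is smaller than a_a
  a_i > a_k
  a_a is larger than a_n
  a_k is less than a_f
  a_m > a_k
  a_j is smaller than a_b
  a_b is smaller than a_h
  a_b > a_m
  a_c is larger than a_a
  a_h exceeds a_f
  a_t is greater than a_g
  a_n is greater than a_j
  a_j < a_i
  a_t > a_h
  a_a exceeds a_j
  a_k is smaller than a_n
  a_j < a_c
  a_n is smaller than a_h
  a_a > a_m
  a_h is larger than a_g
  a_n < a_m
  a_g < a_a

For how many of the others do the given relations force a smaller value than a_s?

10

From a_s the given relations immediately reach a_a, a_t.
From those, a_g, a_j, a_k, a_n, a_m, a_h — 8 in total.
From those, a_f, a_b — 10 in total.
Nothing else is reachable below a_s; 10 in all.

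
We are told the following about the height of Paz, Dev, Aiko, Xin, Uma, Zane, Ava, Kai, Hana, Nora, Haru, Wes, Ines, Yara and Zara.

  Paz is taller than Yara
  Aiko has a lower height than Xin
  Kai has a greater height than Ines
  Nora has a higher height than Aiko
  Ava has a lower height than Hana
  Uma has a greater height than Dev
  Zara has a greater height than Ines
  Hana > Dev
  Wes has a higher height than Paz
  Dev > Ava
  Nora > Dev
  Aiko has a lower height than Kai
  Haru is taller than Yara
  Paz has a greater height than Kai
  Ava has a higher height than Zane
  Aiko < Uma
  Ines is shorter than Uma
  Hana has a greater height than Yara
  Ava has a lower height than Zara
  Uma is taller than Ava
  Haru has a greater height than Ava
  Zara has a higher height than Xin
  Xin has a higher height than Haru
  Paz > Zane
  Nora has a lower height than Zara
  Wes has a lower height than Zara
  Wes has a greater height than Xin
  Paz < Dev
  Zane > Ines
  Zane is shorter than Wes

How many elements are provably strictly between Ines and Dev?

The relations place Ines below Dev. An element lies strictly between them when it is forced above Ines and also forced below Dev.
Above Ines: {Zane, Kai, Ava, Haru, Paz, Xin, Nora, Hana, Wes, Zara, Uma}. Below Dev: {Yara, Aiko, Zane, Kai, Ava, Paz}.
Intersection: {Zane, Kai, Ava, Paz} — 4.

4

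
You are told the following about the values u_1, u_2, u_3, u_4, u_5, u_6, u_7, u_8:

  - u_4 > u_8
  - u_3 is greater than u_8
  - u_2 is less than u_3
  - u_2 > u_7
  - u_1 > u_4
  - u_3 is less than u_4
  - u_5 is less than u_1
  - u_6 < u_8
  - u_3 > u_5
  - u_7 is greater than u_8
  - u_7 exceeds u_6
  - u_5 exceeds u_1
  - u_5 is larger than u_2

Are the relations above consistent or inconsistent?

Chaining the given relations yields u_5 < u_3 < u_4 < u_1, so u_5 < u_1. But one relation states u_1 < u_5. These cannot both hold.

inconsistent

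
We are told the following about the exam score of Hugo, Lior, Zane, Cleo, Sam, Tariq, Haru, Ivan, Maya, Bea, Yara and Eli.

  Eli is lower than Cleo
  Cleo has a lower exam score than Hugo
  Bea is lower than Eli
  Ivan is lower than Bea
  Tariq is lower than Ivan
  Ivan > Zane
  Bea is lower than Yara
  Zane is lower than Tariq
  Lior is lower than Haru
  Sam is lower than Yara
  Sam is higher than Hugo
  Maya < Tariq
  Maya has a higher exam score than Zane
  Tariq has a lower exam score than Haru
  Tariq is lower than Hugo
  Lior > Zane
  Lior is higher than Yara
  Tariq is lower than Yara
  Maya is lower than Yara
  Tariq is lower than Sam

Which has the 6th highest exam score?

Cleo

Piecing the relations together gives one ordering: Zane < Maya < Tariq < Ivan < Bea < Eli < Cleo < Hugo < Sam < Yara < Lior < Haru.
The 6th largest is Cleo.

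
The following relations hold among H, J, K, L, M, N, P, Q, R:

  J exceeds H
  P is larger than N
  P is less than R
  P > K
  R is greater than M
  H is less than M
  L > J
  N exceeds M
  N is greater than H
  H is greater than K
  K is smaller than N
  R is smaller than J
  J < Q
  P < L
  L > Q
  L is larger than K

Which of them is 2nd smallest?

Chaining the given pairs: K < H < M < N < P < R < J < Q < L.
Counting 2 from the smallest end gives H.

H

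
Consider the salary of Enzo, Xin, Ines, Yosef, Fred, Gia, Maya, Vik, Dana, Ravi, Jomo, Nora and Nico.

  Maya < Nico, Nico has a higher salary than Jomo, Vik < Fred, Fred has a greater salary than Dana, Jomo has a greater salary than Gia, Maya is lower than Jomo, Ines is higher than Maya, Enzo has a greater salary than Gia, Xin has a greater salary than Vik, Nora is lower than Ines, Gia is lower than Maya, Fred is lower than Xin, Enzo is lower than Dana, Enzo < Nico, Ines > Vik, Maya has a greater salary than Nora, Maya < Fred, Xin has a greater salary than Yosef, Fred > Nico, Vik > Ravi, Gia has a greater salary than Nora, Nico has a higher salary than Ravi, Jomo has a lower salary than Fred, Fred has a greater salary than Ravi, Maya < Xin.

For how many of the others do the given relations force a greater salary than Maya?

5

From Maya the given relations immediately reach Jomo, Nico, Fred, Ines, Xin.
No other element is forced above Maya by the given relations, so the count is 5.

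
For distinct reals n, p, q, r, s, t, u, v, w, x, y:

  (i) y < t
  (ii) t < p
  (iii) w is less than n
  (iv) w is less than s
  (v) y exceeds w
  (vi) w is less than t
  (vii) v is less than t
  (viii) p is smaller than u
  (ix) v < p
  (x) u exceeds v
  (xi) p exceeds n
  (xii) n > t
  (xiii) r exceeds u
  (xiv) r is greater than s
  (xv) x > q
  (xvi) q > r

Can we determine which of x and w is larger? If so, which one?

w < t and t < n give w < n.
With n < p: w < t < n < p.
Then p < u extends the chain to u.
Then u < r extends the chain to r.
With r < q: w < t < n < p < u < r < q.
Then q < x extends the chain to x.
So x is larger.

x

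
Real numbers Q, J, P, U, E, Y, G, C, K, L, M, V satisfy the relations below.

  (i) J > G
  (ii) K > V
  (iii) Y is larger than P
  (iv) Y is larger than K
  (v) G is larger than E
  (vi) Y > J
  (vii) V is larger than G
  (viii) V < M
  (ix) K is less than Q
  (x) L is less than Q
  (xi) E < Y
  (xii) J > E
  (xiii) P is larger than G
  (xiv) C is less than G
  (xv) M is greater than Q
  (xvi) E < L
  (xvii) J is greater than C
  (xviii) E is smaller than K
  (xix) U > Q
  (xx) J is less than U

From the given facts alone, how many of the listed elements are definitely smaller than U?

Directly below U: Q, J.
One step further: C, E, G, L, K (7 so far).
One step further: V (8 so far).
Nothing else is reachable below U; 8 in all.

8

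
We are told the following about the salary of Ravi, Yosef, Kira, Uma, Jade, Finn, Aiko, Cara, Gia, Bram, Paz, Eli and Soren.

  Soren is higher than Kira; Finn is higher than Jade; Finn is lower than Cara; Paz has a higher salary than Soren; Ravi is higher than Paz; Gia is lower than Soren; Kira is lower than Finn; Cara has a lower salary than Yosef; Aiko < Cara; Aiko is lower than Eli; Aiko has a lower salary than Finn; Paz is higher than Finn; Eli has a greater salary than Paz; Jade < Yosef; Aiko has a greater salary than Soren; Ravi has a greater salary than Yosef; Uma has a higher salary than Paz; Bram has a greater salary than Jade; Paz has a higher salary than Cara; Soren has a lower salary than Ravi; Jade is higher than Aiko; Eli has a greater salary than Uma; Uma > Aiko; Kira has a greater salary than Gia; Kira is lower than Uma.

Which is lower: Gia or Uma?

Gia < Kira and Kira < Soren give Gia < Soren.
With Soren < Aiko: Gia < Kira < Soren < Aiko.
With Aiko < Jade: Gia < Kira < Soren < Aiko < Jade.
With Jade < Finn: Gia < Kira < Soren < Aiko < Jade < Finn.
With Finn < Cara: Gia < Kira < Soren < Aiko < Jade < Finn < Cara.
With Cara < Paz: Gia < Kira < Soren < Aiko < Jade < Finn < Cara < Paz.
Then Paz < Uma extends the chain to Uma.
So Gia < Uma; Gia is the lower of the two.

Gia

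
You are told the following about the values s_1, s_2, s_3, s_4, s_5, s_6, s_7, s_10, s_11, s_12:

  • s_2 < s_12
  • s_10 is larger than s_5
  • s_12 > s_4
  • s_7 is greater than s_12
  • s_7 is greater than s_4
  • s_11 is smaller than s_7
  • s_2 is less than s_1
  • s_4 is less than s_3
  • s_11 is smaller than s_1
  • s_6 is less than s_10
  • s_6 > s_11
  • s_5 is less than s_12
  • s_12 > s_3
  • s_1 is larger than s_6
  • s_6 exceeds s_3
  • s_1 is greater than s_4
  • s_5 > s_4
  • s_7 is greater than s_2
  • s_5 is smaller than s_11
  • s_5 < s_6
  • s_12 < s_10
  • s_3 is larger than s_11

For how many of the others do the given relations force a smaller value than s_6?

4

The elements the relations force below s_6 are s_4, s_5, s_11, s_3 — no chain reaches any other.
That is 4.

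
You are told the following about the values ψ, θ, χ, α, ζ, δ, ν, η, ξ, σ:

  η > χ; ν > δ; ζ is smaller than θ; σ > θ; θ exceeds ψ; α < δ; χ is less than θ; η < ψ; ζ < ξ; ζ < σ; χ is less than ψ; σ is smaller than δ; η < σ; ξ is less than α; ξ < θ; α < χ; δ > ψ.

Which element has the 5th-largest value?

The consecutive relations fix a unique order: ζ < ξ < α < χ < η < ψ < θ < σ < δ < ν.
The 5th largest is ψ.

ψ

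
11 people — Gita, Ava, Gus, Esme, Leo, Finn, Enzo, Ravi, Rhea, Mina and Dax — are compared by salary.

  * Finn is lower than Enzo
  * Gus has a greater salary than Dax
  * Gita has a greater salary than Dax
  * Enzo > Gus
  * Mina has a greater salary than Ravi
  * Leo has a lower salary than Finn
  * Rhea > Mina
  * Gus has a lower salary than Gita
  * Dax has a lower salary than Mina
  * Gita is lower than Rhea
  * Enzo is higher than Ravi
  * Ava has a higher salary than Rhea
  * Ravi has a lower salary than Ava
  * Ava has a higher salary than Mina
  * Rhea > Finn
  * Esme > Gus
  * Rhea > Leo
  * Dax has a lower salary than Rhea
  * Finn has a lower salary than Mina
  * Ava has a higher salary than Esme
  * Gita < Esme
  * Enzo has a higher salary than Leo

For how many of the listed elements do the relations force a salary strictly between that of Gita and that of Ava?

The relations place Gita below Ava. An element lies strictly between them when it is forced above Gita and also forced below Ava.
Above Gita: {Rhea, Esme}. Below Ava: {Ravi, Leo, Finn, Dax, Gus, Mina, Rhea, Esme}.
Intersection: {Rhea, Esme} — 2.

2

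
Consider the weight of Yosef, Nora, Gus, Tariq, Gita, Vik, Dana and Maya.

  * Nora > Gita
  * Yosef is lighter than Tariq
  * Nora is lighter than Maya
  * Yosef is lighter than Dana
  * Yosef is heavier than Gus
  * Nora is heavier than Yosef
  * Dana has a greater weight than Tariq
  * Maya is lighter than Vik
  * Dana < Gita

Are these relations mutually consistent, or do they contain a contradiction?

consistent

The single ordering Gus < Yosef < Tariq < Dana < Gita < Nora < Maya < Vik satisfies every listed relation, so no contradiction arises.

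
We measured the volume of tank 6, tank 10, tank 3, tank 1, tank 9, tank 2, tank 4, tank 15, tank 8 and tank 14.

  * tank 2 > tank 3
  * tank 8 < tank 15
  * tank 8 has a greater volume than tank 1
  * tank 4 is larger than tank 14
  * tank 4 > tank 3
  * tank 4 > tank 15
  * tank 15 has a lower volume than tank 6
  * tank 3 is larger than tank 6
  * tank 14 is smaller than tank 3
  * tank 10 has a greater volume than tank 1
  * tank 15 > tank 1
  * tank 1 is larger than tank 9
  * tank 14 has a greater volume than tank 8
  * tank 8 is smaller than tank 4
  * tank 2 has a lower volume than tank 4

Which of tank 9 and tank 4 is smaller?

tank 9

tank 9 < tank 1 < tank 8 < tank 15 < tank 6 < tank 3 < tank 2 < tank 4, by transitivity through tank 1, tank 8, tank 15, tank 6, tank 3, tank 2.
So tank 9 < tank 4; tank 9 is the smaller of the two.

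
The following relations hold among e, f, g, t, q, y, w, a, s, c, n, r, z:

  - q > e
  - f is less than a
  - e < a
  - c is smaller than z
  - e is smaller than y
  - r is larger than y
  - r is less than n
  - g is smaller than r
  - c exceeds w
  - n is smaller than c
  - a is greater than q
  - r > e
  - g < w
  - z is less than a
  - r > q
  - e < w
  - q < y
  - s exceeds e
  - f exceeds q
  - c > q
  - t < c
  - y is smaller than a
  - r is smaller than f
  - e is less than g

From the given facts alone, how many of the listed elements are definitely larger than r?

From r the given relations immediately reach n, f.
From those, c, a — 4 in total.
From those, z — 5 in total.
No other element is forced above r by the given relations, so the count is 5.

5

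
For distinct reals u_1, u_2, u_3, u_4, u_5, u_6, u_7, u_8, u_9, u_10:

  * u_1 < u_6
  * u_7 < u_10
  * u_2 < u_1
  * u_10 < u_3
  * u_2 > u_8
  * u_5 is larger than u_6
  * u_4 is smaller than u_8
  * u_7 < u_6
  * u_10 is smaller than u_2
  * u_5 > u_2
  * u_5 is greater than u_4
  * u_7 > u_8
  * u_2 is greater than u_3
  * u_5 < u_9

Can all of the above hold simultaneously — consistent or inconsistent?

consistent

Every relation is compatible with u_4 < u_8 < u_7 < u_10 < u_3 < u_2 < u_1 < u_6 < u_5 < u_9; the set is consistent.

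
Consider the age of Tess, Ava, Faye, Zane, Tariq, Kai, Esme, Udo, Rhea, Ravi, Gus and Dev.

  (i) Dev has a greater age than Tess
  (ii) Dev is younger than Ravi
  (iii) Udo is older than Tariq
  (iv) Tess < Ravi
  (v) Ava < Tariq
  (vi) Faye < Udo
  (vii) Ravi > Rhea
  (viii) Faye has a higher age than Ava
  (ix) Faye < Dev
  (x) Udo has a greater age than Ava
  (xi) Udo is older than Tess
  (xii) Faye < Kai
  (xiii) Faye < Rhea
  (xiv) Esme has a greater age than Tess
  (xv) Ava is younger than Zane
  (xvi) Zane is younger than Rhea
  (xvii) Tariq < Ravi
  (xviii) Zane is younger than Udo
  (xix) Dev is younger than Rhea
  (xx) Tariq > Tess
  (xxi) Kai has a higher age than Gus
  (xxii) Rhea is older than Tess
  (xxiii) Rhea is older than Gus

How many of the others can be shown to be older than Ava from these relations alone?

8

The elements the relations force above Ava are Faye, Dev, Tariq, Zane, Rhea, Udo, Kai, Ravi — no chain reaches any other.
That is 8.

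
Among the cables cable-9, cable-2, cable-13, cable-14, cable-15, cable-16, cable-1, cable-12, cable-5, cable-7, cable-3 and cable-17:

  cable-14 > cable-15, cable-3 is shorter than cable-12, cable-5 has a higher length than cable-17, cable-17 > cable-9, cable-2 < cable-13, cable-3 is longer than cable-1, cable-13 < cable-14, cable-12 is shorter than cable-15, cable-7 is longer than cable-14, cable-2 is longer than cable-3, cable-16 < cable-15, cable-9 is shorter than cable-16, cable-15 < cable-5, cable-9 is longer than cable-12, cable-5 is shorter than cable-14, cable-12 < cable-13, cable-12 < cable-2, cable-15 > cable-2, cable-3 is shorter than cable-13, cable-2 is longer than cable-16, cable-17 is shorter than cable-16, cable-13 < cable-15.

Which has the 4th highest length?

cable-15

Chaining the given pairs: cable-1 < cable-3 < cable-12 < cable-9 < cable-17 < cable-16 < cable-2 < cable-13 < cable-15 < cable-5 < cable-14 < cable-7.
Counting 4 from the largest end gives cable-15.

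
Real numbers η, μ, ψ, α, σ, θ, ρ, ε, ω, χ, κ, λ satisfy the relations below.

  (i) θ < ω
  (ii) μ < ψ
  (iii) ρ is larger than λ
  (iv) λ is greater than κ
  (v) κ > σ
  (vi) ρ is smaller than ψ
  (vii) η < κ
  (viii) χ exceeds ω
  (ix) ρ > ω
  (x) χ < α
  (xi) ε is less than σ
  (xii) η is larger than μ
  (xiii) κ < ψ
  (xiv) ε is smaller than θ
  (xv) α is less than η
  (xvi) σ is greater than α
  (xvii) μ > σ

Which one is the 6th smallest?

σ

Piecing the relations together gives one ordering: ε < θ < ω < χ < α < σ < μ < η < κ < λ < ρ < ψ.
The 6th smallest is σ.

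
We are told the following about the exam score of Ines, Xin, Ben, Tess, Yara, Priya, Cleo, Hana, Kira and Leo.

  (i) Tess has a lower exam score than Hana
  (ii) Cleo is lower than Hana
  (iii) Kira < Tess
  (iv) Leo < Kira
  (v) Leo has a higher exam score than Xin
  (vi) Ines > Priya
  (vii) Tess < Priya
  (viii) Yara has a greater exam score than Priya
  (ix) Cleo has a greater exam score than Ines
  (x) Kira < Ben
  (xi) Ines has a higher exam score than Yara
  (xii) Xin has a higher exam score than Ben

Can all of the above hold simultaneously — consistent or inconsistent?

Chaining the given relations yields Ben < Xin < Leo < Kira, so Ben < Kira. But one relation states Kira < Ben. These cannot both hold.

inconsistent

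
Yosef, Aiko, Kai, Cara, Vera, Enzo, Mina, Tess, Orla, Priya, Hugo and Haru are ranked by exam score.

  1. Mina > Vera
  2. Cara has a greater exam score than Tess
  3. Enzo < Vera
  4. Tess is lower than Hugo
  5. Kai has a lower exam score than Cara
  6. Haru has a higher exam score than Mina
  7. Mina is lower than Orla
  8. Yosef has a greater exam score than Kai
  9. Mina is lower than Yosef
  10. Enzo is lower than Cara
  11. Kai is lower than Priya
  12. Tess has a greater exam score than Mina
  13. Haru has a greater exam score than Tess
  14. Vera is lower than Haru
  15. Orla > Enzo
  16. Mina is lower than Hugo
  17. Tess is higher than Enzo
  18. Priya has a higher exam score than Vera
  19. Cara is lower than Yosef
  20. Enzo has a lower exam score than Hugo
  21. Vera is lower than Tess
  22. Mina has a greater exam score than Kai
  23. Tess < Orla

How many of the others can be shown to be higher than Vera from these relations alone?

8

The elements the relations force above Vera are Mina, Priya, Tess, Haru, Hugo, Cara, Orla, Yosef — no chain reaches any other.
That is 8.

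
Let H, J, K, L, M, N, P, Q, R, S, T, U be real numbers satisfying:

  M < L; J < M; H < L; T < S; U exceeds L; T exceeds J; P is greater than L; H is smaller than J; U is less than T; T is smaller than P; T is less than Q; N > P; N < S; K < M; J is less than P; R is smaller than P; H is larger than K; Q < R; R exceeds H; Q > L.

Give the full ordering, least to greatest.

K < H < J < M < L < U < T < Q < R < P < N < S

Each adjacent pair is fixed by a given relation: K < H; H < J; J < M; M < L; L < U; U < T; T < Q; Q < R; R < P; P < N; N < S. Chaining them end to end gives the full order.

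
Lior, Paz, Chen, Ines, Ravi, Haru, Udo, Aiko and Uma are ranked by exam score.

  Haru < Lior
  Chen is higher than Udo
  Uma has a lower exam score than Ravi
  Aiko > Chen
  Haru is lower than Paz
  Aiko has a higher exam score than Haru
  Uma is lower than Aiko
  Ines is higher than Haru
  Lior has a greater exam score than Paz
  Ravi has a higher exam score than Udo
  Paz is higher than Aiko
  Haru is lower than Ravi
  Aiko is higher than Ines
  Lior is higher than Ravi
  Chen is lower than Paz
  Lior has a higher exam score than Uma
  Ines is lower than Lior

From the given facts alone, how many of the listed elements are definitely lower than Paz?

From Paz the given relations immediately reach Haru, Chen, Aiko.
From those, Udo, Uma, Ines — 6 in total.
Nothing else is reachable below Paz; 6 in all.

6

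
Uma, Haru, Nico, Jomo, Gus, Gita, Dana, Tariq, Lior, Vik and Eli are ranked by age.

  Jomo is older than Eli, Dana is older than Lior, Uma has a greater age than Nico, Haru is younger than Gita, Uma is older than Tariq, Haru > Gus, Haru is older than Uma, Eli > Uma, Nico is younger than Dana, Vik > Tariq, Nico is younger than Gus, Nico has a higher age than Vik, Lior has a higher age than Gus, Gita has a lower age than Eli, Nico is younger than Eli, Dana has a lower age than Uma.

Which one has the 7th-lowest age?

Uma

Piecing the relations together gives one ordering: Tariq < Vik < Nico < Gus < Lior < Dana < Uma < Haru < Gita < Eli < Jomo.
The 7th smallest is Uma.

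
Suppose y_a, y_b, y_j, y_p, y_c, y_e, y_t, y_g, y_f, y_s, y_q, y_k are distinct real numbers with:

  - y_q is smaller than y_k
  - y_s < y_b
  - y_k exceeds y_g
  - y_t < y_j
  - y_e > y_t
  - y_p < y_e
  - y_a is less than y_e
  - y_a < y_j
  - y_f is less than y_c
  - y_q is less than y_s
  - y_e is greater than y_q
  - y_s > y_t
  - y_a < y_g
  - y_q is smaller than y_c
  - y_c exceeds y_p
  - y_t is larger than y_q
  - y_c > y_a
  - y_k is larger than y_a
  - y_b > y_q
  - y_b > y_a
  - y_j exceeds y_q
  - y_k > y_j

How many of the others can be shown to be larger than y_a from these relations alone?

6

From y_a the given relations immediately reach y_e, y_j, y_c, y_g, y_k, y_b.
Nothing else is reachable above y_a; 6 in all.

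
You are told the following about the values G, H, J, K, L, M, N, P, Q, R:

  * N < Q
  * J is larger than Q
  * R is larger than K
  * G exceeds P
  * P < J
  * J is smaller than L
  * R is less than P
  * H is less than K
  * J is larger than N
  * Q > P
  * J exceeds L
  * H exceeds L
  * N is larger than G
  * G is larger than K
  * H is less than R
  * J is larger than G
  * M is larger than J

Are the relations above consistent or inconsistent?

Chaining the given relations yields L < H < K < R < P < G < N < Q < J, so L < J. But one relation states J < L. These cannot both hold.

inconsistent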